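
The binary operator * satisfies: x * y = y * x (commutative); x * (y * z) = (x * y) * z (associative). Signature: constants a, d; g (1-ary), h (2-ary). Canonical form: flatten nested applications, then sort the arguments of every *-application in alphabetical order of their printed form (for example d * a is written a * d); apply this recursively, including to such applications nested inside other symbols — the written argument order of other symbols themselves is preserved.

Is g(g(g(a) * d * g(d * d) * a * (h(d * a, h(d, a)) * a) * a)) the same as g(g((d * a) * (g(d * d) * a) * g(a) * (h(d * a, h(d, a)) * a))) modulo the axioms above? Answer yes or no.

Answer: yes — both canonical forms are g(g(a * a * a * d * g(a) * g(d * d) * h(a * d, h(d, a))))

Derivation:
Left:  g(g(g(a) * d * g(d * d) * a * (h(d * a, h(d, a)) * a) * a))
  Focus inside:  g(a) * d * g(d * d) * a * (h(d * a, h(d, a)) * a) * a
  Merge nested applications:  g(a) * d * g(d * d) * a * h(d * a, h(d, a)) * a * a
  Simplify inside:  h(d * a, h(d, a))  →  h(a * d, h(d, a))
  Sort arguments:  a * a * a * d * g(a) * g(d * d) * h(a * d, h(d, a))
  Reassemble:  g(g(a * a * a * d * g(a) * g(d * d) * h(a * d, h(d, a))))
Right:  g(g((d * a) * (g(d * d) * a) * g(a) * (h(d * a, h(d, a)) * a)))
  Focus inside:  (d * a) * (g(d * d) * a) * g(a) * (h(d * a, h(d, a)) * a)
  Un-nest:  d * a * g(d * d) * a * g(a) * h(d * a, h(d, a)) * a
  Inside:  h(d * a, h(d, a))  →  h(a * d, h(d, a))
  Sort:  a * a * a * d * g(a) * g(d * d) * h(a * d, h(d, a))
  Put back:  g(g(a * a * a * d * g(a) * g(d * d) * h(a * d, h(d, a))))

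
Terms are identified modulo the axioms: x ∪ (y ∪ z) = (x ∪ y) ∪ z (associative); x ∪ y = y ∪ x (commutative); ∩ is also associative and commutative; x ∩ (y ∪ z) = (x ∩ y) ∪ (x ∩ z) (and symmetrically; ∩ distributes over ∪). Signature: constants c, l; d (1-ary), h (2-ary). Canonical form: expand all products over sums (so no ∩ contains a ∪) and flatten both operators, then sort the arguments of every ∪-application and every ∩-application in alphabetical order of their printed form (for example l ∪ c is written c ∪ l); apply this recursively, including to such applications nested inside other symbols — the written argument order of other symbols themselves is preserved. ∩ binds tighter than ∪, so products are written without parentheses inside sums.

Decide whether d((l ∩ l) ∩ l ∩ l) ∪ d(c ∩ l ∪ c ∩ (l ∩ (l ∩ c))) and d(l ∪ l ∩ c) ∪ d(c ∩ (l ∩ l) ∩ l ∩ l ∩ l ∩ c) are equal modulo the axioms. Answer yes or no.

Left:  d((l ∩ l) ∩ l ∩ l) ∪ d(c ∩ l ∪ c ∩ (l ∩ (l ∩ c)))
  Flatten:  d(l ∩ l ∩ l ∩ l) ∪ d(c ∩ c ∩ l ∩ l ∪ c ∩ l)
  Order the arguments:  d(c ∩ c ∩ l ∩ l ∪ c ∩ l) ∪ d(l ∩ l ∩ l ∩ l)
Right:  d(l ∪ l ∩ c) ∪ d(c ∩ (l ∩ l) ∩ l ∩ l ∩ l ∩ c)
  Merge nested applications:  d(c ∩ l ∪ l) ∪ d(c ∩ c ∩ l ∩ l ∩ l ∩ l ∩ l)
  Sort:  d(c ∩ c ∩ l ∩ l ∩ l ∩ l ∩ l) ∪ d(c ∩ l ∪ l)

Answer: no — d(c ∩ c ∩ l ∩ l ∪ c ∩ l) ∪ d(l ∩ l ∩ l ∩ l) vs d(c ∩ c ∩ l ∩ l ∩ l ∩ l ∩ l) ∪ d(c ∩ l ∪ l)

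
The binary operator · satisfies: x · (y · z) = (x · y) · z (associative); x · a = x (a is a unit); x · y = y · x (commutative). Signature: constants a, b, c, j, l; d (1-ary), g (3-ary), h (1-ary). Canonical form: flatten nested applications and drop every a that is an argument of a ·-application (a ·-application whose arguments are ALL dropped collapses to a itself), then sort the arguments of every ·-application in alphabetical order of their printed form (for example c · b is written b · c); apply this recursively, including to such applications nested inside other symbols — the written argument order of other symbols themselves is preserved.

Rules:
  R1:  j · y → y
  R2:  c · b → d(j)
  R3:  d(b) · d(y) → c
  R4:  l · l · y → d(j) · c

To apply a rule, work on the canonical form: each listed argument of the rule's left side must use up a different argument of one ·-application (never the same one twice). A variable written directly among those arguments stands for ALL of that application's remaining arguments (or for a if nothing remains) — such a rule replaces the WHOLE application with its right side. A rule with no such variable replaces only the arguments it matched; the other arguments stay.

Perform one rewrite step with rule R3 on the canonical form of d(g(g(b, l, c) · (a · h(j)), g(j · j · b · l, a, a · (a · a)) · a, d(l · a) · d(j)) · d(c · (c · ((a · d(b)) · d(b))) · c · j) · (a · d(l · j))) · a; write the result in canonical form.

Canonical form:  d(d(c · c · c · d(b) · d(b) · j) · d(j · l) · g(g(b, l, c) · h(j), g(b · j · j · l, a, a), d(j) · d(l)))
Match R3:  consume d(b), d(b);  y := b
Result:  d(d(c · c · c · c · j) · d(j · l) · g(g(b, l, c) · h(j), g(b · j · j · l, a, a), d(j) · d(l)))

Answer: d(d(c · c · c · c · j) · d(j · l) · g(g(b, l, c) · h(j), g(b · j · j · l, a, a), d(j) · d(l)))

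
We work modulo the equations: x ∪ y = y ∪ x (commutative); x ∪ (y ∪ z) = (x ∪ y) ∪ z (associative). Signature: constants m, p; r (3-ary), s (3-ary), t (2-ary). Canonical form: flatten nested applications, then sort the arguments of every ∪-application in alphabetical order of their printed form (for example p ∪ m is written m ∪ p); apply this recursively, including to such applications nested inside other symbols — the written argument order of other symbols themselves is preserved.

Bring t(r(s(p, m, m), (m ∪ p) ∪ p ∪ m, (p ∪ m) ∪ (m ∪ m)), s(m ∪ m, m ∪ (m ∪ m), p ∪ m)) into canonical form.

Work inside:  (p ∪ m) ∪ (m ∪ m)
Un-nest:  p ∪ m ∪ m ∪ m
Order the arguments:  m ∪ m ∪ m ∪ p
Rebuild:  t(r(s(p, m, m), m ∪ m ∪ p ∪ p, m ∪ m ∪ m ∪ p), s(m ∪ m, m ∪ m ∪ m, m ∪ p))

Answer: t(r(s(p, m, m), m ∪ m ∪ p ∪ p, m ∪ m ∪ m ∪ p), s(m ∪ m, m ∪ m ∪ m, m ∪ p))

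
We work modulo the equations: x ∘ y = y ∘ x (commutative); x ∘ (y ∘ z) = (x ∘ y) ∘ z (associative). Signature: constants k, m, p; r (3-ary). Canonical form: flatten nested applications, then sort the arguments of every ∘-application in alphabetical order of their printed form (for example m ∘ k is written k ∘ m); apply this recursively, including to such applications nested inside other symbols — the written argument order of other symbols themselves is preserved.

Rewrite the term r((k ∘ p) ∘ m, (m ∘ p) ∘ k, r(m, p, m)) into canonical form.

Answer: r(k ∘ m ∘ p, k ∘ m ∘ p, r(m, p, m))

Derivation:
Descend into:  (m ∘ p) ∘ k
Merge nested applications:  m ∘ p ∘ k
Order the arguments:  k ∘ m ∘ p
Put back:  r(k ∘ m ∘ p, k ∘ m ∘ p, r(m, p, m))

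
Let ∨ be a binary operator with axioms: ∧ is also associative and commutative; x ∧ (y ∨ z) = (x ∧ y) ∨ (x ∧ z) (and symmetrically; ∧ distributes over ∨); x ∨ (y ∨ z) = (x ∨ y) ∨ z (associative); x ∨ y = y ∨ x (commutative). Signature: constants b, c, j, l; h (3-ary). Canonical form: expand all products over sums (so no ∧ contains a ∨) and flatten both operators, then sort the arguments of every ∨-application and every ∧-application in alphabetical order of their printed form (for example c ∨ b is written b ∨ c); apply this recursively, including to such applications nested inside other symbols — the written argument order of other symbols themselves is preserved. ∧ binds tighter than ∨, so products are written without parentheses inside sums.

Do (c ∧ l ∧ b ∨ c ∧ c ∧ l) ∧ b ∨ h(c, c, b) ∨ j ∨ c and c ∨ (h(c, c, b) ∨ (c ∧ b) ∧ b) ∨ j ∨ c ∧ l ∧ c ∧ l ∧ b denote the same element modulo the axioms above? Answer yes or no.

Answer: no — b ∧ b ∧ c ∧ l ∨ b ∧ c ∧ c ∧ l ∨ c ∨ h(c, c, b) ∨ j vs b ∧ b ∧ c ∨ b ∧ c ∧ c ∧ l ∧ l ∨ c ∨ h(c, c, b) ∨ j

Derivation:
Left:  (c ∧ l ∧ b ∨ c ∧ c ∧ l) ∧ b ∨ h(c, c, b) ∨ j ∨ c
  Expand:  b ∧ b ∧ c ∧ l ∨ b ∧ c ∧ c ∧ l ∨ h(c, c, b) ∨ j ∨ c
  Order the arguments:  b ∧ b ∧ c ∧ l ∨ b ∧ c ∧ c ∧ l ∨ c ∨ h(c, c, b) ∨ j
Right:  c ∨ (h(c, c, b) ∨ (c ∧ b) ∧ b) ∨ j ∨ c ∧ l ∧ c ∧ l ∧ b
  Merge nested applications:  c ∨ h(c, c, b) ∨ b ∧ b ∧ c ∨ j ∨ b ∧ c ∧ c ∧ l ∧ l
  Sort arguments:  b ∧ b ∧ c ∨ b ∧ c ∧ c ∧ l ∧ l ∨ c ∨ h(c, c, b) ∨ j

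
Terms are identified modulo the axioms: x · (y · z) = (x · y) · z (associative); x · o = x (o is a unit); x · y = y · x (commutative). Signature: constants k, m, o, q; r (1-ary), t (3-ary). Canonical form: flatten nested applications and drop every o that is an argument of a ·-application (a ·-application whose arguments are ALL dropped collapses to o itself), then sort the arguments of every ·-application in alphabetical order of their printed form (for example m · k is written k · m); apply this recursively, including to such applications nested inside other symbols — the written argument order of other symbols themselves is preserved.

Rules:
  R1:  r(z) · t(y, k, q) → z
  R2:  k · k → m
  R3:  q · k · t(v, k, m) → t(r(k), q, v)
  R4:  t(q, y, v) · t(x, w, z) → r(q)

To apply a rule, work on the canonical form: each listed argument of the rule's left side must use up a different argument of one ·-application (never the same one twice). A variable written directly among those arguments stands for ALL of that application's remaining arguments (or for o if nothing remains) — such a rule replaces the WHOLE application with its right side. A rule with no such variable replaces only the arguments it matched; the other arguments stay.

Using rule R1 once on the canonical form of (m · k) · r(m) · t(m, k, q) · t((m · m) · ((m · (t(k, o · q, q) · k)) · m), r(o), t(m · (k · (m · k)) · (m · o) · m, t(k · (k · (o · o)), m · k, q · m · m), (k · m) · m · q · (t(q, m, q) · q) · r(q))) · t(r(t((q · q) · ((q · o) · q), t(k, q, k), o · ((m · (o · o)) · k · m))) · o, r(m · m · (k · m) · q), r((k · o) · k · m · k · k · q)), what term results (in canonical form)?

Canonical form:  k · m · r(m) · t(k · m · m · m · m · t(k, q, q), r(o), t(k · k · m · m · m · m, t(k · k, k · m, m · m · q), k · m · m · q · q · r(q) · t(q, m, q))) · t(m, k, q) · t(r(t(q · q · q · q, t(k, q, k), k · m · m)), r(k · m · m · m · q), r(k · k · k · k · m · q))
Apply R1:  consuming r(m), t(m, k, q);  y := m, z := m
Giving:  k · m · m · t(k · m · m · m · m · t(k, q, q), r(o), t(k · k · m · m · m · m, t(k · k, k · m, m · m · q), k · m · m · q · q · r(q) · t(q, m, q))) · t(r(t(q · q · q · q, t(k, q, k), k · m · m)), r(k · m · m · m · q), r(k · k · k · k · m · q))

Answer: k · m · m · t(k · m · m · m · m · t(k, q, q), r(o), t(k · k · m · m · m · m, t(k · k, k · m, m · m · q), k · m · m · q · q · r(q) · t(q, m, q))) · t(r(t(q · q · q · q, t(k, q, k), k · m · m)), r(k · m · m · m · q), r(k · k · k · k · m · q))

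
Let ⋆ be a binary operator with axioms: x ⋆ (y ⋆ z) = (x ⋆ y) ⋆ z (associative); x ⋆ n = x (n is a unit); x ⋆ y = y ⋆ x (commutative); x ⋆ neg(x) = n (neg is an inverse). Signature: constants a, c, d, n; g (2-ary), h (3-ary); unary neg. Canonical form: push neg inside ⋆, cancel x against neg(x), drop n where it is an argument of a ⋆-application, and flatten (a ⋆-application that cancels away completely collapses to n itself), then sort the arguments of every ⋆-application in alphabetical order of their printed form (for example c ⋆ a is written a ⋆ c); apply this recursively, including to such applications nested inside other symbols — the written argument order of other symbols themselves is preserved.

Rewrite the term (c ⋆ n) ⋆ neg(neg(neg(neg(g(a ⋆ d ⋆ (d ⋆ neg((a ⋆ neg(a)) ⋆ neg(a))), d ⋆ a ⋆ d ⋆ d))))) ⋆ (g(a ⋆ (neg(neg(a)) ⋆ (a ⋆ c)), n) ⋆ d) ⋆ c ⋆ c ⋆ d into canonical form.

Push neg inside:  distribute neg over ⋆ and collapse double neg
Collect terms:  c ⋆ c ⋆ c ⋆ g(a ⋆ a ⋆ d ⋆ d, a ⋆ d ⋆ d ⋆ d) ⋆ g(a ⋆ a ⋆ a ⋆ c, n) ⋆ d ⋆ d
Order the arguments:  c ⋆ c ⋆ c ⋆ d ⋆ d ⋆ g(a ⋆ a ⋆ a ⋆ c, n) ⋆ g(a ⋆ a ⋆ d ⋆ d, a ⋆ d ⋆ d ⋆ d)

Answer: c ⋆ c ⋆ c ⋆ d ⋆ d ⋆ g(a ⋆ a ⋆ a ⋆ c, n) ⋆ g(a ⋆ a ⋆ d ⋆ d, a ⋆ d ⋆ d ⋆ d)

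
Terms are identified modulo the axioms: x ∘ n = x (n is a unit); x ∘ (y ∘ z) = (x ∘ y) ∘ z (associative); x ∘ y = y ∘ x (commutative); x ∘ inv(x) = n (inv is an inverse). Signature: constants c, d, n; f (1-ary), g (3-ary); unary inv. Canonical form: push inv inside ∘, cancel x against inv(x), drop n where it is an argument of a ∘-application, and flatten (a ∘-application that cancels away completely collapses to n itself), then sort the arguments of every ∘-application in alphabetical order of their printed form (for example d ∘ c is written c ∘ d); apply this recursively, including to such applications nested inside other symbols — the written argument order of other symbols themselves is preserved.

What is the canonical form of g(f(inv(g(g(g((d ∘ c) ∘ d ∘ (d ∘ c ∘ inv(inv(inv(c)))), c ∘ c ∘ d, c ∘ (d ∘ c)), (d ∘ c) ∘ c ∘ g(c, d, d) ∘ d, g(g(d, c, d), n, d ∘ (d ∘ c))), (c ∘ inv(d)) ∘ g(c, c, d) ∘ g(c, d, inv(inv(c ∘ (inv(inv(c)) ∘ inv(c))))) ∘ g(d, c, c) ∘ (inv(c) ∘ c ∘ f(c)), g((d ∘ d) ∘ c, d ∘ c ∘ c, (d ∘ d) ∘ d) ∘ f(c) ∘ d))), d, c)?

Focus inside:  (c ∘ inv(d)) ∘ g(c, c, d) ∘ g(c, d, inv(inv(c ∘ (inv(inv(c)) ∘ inv(c))))) ∘ g(d, c, c) ∘ (inv(c) ∘ c ∘ f(c))
Push inv inside:  distribute inv over ∘ and collapse double inv
Collect:  c ∘ inv(d) ∘ g(c, c, d) ∘ g(c, d, c) ∘ g(d, c, c) ∘ f(c)
Order the arguments:  c ∘ f(c) ∘ g(c, c, d) ∘ g(c, d, c) ∘ g(d, c, c) ∘ inv(d)
Rebuild:  g(f(inv(g(g(g(c ∘ d ∘ d ∘ d, c ∘ c ∘ d, c ∘ c ∘ d), c ∘ c ∘ d ∘ d ∘ g(c, d, d), g(g(d, c, d), n, c ∘ d ∘ d)), c ∘ f(c) ∘ g(c, c, d) ∘ g(c, d, c) ∘ g(d, c, c) ∘ inv(d), d ∘ f(c) ∘ g(c ∘ d ∘ d, c ∘ c ∘ d, d ∘ d ∘ d)))), d, c)

Answer: g(f(inv(g(g(g(c ∘ d ∘ d ∘ d, c ∘ c ∘ d, c ∘ c ∘ d), c ∘ c ∘ d ∘ d ∘ g(c, d, d), g(g(d, c, d), n, c ∘ d ∘ d)), c ∘ f(c) ∘ g(c, c, d) ∘ g(c, d, c) ∘ g(d, c, c) ∘ inv(d), d ∘ f(c) ∘ g(c ∘ d ∘ d, c ∘ c ∘ d, d ∘ d ∘ d)))), d, c)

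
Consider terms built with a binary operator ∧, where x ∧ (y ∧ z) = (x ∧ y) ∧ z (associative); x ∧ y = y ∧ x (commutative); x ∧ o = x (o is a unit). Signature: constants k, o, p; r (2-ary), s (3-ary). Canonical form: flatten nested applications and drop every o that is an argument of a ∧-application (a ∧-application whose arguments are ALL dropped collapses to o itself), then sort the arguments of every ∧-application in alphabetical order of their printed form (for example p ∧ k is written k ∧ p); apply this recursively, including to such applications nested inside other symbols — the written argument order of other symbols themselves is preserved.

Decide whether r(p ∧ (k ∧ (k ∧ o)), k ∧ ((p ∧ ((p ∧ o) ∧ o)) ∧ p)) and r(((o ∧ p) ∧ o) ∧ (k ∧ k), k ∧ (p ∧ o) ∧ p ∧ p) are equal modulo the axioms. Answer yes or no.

Left:  r(p ∧ (k ∧ (k ∧ o)), k ∧ ((p ∧ ((p ∧ o) ∧ o)) ∧ p))
  Descend into:  k ∧ ((p ∧ ((p ∧ o) ∧ o)) ∧ p)
  Un-nest:  k ∧ p ∧ p ∧ o ∧ o ∧ p
  Drop the unit:  drop o (×2)
  Sort arguments:  k ∧ p ∧ p ∧ p
  Reassemble:  r(k ∧ k ∧ p, k ∧ p ∧ p ∧ p)
Right:  r(((o ∧ p) ∧ o) ∧ (k ∧ k), k ∧ (p ∧ o) ∧ p ∧ p)
  Work inside:  ((o ∧ p) ∧ o) ∧ (k ∧ k)
  Flatten:  o ∧ p ∧ o ∧ k ∧ k
  Drop the unit:  drop o (×2)
  Sort:  k ∧ k ∧ p
  Reassemble:  r(k ∧ k ∧ p, k ∧ p ∧ p ∧ p)

Answer: yes — both canonical forms are r(k ∧ k ∧ p, k ∧ p ∧ p ∧ p)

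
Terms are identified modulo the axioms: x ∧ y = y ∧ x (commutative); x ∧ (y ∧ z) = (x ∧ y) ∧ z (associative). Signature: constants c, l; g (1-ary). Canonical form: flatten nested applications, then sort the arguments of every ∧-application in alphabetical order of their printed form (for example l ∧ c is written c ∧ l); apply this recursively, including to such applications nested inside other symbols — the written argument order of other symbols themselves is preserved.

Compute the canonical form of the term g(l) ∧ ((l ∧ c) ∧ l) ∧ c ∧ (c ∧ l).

Un-nest:  g(l) ∧ l ∧ c ∧ l ∧ c ∧ c ∧ l
Order the arguments:  c ∧ c ∧ c ∧ g(l) ∧ l ∧ l ∧ l

Answer: c ∧ c ∧ c ∧ g(l) ∧ l ∧ l ∧ l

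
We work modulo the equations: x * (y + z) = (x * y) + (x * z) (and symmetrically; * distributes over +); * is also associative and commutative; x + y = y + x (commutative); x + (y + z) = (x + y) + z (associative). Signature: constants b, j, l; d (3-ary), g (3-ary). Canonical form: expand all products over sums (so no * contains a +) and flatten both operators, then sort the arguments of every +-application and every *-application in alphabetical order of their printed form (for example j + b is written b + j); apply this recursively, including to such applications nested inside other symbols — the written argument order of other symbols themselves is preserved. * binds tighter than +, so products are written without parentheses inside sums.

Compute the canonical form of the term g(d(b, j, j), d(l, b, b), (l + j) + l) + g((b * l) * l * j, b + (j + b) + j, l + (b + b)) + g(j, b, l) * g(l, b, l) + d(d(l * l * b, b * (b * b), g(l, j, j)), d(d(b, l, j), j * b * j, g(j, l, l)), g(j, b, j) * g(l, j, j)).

Flatten:  g(d(b, j, j), d(l, b, b), j + l + l) + g(b * j * l * l, b + b + j + j, b + b + l) + g(j, b, l) * g(l, b, l) + d(d(b * l * l, b * b * b, g(l, j, j)), d(d(b, l, j), b * j * j, g(j, l, l)), g(j, b, j) * g(l, j, j))
Sort:  d(d(b * l * l, b * b * b, g(l, j, j)), d(d(b, l, j), b * j * j, g(j, l, l)), g(j, b, j) * g(l, j, j)) + g(b * j * l * l, b + b + j + j, b + b + l) + g(d(b, j, j), d(l, b, b), j + l + l) + g(j, b, l) * g(l, b, l)

Answer: d(d(b * l * l, b * b * b, g(l, j, j)), d(d(b, l, j), b * j * j, g(j, l, l)), g(j, b, j) * g(l, j, j)) + g(b * j * l * l, b + b + j + j, b + b + l) + g(d(b, j, j), d(l, b, b), j + l + l) + g(j, b, l) * g(l, b, l)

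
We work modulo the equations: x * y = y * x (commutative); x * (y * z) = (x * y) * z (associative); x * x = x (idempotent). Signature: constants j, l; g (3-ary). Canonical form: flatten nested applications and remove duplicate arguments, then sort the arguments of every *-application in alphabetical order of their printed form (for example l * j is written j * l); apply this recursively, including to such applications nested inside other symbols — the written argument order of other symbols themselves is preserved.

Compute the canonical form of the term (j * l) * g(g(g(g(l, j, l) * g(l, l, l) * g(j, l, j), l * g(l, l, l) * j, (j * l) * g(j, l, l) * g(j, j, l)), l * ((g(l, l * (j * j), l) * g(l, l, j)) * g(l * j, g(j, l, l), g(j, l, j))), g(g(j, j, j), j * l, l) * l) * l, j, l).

Answer: g(g(g(g(j, l, j) * g(l, j, l) * g(l, l, l), g(l, l, l) * j * l, g(j, j, l) * g(j, l, l) * j * l), g(j * l, g(j, l, l), g(j, l, j)) * g(l, j * l, l) * g(l, l, j) * l, g(g(j, j, j), j * l, l) * l) * l, j, l) * j * l

Derivation:
Flatten:  j * l * g(g(g(g(l, j, l) * g(l, l, l) * g(j, l, j), l * g(l, l, l) * j, (j * l) * g(j, l, l) * g(j, j, l)), l * ((g(l, l * (j * j), l) * g(l, l, j)) * g(l * j, g(j, l, l), g(j, l, j))), g(g(j, j, j), j * l, l) * l) * l, j, l)
Simplify inside:  g(g(g(g(l, j, l) * g(l, l, l) * g(j, l, j), l * g(l, l, l) * j, (j * l) * g(j, l, l) * g(j, j, l)), l * ((g(l, l * (j * j), l) * g(l, l, j)) * g(l * j, g(j, l, l), g(j, l, j))), g(g(j, j, j), j * l, l) * l) * l, j, l)  →  g(g(g(g(j, l, j) * g(l, j, l) * g(l, l, l), g(l, l, l) * j * l, g(j, j, l) * g(j, l, l) * j * l), g(j * l, g(j, l, l), g(j, l, j)) * g(l, j * l, l) * g(l, l, j) * l, g(g(j, j, j), j * l, l) * l) * l, j, l)
Sort arguments:  g(g(g(g(j, l, j) * g(l, j, l) * g(l, l, l), g(l, l, l) * j * l, g(j, j, l) * g(j, l, l) * j * l), g(j * l, g(j, l, l), g(j, l, j)) * g(l, j * l, l) * g(l, l, j) * l, g(g(j, j, j), j * l, l) * l) * l, j, l) * j * l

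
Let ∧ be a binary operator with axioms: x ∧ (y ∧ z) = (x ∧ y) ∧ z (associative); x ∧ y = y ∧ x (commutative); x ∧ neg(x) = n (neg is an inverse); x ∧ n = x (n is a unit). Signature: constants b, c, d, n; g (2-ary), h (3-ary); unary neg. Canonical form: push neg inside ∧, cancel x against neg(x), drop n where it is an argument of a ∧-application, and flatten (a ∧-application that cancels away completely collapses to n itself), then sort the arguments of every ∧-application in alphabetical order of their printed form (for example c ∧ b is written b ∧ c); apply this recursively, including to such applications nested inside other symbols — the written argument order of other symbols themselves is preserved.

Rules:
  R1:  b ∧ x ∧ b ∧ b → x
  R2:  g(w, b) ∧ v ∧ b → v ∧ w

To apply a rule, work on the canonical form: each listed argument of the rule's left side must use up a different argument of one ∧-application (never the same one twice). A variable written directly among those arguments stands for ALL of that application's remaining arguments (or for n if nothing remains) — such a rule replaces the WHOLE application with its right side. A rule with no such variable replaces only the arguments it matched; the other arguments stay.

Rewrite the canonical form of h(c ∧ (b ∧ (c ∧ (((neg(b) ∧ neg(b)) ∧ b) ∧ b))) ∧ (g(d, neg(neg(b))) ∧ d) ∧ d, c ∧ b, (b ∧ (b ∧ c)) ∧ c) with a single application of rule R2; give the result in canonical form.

Canonical form:  h(b ∧ c ∧ c ∧ d ∧ d ∧ g(d, b), b ∧ c, b ∧ b ∧ c ∧ c)
Apply R2:  consuming b, g(d, b);  v := c ∧ c ∧ d ∧ d, w := d
Every leftover argument binds to the variable; the entire application is replaced.
Giving:  h(c ∧ c ∧ d ∧ d ∧ d, b ∧ c, b ∧ b ∧ c ∧ c)

Answer: h(c ∧ c ∧ d ∧ d ∧ d, b ∧ c, b ∧ b ∧ c ∧ c)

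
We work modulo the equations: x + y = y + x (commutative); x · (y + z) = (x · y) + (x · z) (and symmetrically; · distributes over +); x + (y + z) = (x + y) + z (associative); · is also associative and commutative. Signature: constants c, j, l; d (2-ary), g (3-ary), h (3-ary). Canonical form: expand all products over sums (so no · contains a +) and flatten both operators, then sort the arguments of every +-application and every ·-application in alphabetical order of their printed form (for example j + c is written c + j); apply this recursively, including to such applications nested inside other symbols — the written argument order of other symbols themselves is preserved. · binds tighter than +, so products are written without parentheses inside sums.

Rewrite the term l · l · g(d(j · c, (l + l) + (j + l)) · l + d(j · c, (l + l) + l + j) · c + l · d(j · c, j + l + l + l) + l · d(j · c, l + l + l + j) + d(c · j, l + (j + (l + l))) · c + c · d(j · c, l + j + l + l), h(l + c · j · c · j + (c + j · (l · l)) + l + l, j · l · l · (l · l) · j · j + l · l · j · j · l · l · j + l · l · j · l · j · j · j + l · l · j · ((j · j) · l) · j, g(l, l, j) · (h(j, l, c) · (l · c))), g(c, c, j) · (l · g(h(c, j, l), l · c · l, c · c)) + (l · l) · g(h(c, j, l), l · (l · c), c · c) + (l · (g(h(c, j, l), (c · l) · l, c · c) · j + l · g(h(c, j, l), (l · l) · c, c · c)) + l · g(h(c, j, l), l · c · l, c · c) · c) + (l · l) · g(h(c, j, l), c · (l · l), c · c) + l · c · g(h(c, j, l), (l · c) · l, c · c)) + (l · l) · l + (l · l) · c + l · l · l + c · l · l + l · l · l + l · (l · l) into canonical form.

Answer: c · l · l + c · l · l + g(c · d(c · j, j + l + l + l) + c · d(c · j, j + l + l + l) + c · d(c · j, j + l + l + l) + d(c · j, j + l + l + l) · l + d(c · j, j + l + l + l) · l + d(c · j, j + l + l + l) · l, h(c + c · c · j · j + j · l · l + l + l + l, j · j · j · j · l · l · l + j · j · j · j · l · l · l + j · j · j · l · l · l · l + j · j · j · l · l · l · l, c · g(l, l, j) · h(j, l, c) · l), c · g(h(c, j, l), c · l · l, c · c) · l + c · g(h(c, j, l), c · l · l, c · c) · l + g(c, c, j) · g(h(c, j, l), c · l · l, c · c) · l + g(h(c, j, l), c · l · l, c · c) · j · l + g(h(c, j, l), c · l · l, c · c) · l · l + g(h(c, j, l), c · l · l, c · c) · l · l + g(h(c, j, l), c · l · l, c · c) · l · l) · l · l + l · l · l + l · l · l + l · l · l + l · l · l

Derivation:
Expand products over sums:  g(c · d(c · j, j + l + l + l) + c · d(c · j, j + l + l + l) + c · d(c · j, j + l + l + l) + d(c · j, j + l + l + l) · l + d(c · j, j + l + l + l) · l + d(c · j, j + l + l + l) · l, h(c + c · c · j · j + j · l · l + l + l + l, j · j · j · j · l · l · l + j · j · j · j · l · l · l + j · j · j · l · l · l · l + j · j · j · l · l · l · l, c · g(l, l, j) · h(j, l, c) · l), c · g(h(c, j, l), c · l · l, c · c) · l + c · g(h(c, j, l), c · l · l, c · c) · l + g(c, c, j) · g(h(c, j, l), c · l · l, c · c) · l + g(h(c, j, l), c · l · l, c · c) · j · l + g(h(c, j, l), c · l · l, c · c) · l · l + g(h(c, j, l), c · l · l, c · c) · l · l + g(h(c, j, l), c · l · l, c · c) · l · l) · l · l + l · l · l + c · l · l + l · l · l + c · l · l + l · l · l + l · l · l
Sort arguments:  c · l · l + c · l · l + g(c · d(c · j, j + l + l + l) + c · d(c · j, j + l + l + l) + c · d(c · j, j + l + l + l) + d(c · j, j + l + l + l) · l + d(c · j, j + l + l + l) · l + d(c · j, j + l + l + l) · l, h(c + c · c · j · j + j · l · l + l + l + l, j · j · j · j · l · l · l + j · j · j · j · l · l · l + j · j · j · l · l · l · l + j · j · j · l · l · l · l, c · g(l, l, j) · h(j, l, c) · l), c · g(h(c, j, l), c · l · l, c · c) · l + c · g(h(c, j, l), c · l · l, c · c) · l + g(c, c, j) · g(h(c, j, l), c · l · l, c · c) · l + g(h(c, j, l), c · l · l, c · c) · j · l + g(h(c, j, l), c · l · l, c · c) · l · l + g(h(c, j, l), c · l · l, c · c) · l · l + g(h(c, j, l), c · l · l, c · c) · l · l) · l · l + l · l · l + l · l · l + l · l · l + l · l · l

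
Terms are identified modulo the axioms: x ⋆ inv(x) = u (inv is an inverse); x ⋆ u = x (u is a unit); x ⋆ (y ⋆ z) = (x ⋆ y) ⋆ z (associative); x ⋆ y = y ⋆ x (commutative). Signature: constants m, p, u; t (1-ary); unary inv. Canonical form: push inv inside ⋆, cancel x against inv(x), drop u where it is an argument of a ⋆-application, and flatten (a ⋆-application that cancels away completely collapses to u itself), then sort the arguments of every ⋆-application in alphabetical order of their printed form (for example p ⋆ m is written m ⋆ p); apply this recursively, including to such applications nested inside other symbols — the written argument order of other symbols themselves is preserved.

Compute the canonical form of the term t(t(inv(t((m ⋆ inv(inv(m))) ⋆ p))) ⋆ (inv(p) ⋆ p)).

Answer: t(t(inv(t(m ⋆ m ⋆ p))))

Derivation:
Work inside:  t(inv(t((m ⋆ inv(inv(m))) ⋆ p))) ⋆ (inv(p) ⋆ p)
Push inv inside:  distribute inv over ⋆ and collapse double inv
Inverses cancel:  p cancels
Combine occurrences:  t(inv(t(m ⋆ m ⋆ p)))
Put back:  t(t(inv(t(m ⋆ m ⋆ p))))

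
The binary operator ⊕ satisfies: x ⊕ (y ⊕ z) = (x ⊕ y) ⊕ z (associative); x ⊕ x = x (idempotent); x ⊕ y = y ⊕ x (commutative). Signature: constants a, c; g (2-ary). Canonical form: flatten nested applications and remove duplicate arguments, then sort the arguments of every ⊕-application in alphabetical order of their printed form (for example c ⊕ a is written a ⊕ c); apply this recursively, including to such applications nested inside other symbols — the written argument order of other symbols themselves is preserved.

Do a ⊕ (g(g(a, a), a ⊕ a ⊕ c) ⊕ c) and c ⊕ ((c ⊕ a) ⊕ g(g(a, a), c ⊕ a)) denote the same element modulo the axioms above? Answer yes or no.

Left:  a ⊕ (g(g(a, a), a ⊕ a ⊕ c) ⊕ c)
  Un-nest:  a ⊕ g(g(a, a), a ⊕ a ⊕ c) ⊕ c
  Canonicalize subterm:  g(g(a, a), a ⊕ a ⊕ c)  →  g(g(a, a), a ⊕ c)
  Sort:  a ⊕ c ⊕ g(g(a, a), a ⊕ c)
Right:  c ⊕ ((c ⊕ a) ⊕ g(g(a, a), c ⊕ a))
  Un-nest:  c ⊕ c ⊕ a ⊕ g(g(a, a), c ⊕ a)
  Simplify inside:  g(g(a, a), c ⊕ a)  →  g(g(a, a), a ⊕ c)
  Idempotence:  drop duplicate c
  Order the arguments:  a ⊕ c ⊕ g(g(a, a), a ⊕ c)

Answer: yes — both canonical forms are a ⊕ c ⊕ g(g(a, a), a ⊕ c)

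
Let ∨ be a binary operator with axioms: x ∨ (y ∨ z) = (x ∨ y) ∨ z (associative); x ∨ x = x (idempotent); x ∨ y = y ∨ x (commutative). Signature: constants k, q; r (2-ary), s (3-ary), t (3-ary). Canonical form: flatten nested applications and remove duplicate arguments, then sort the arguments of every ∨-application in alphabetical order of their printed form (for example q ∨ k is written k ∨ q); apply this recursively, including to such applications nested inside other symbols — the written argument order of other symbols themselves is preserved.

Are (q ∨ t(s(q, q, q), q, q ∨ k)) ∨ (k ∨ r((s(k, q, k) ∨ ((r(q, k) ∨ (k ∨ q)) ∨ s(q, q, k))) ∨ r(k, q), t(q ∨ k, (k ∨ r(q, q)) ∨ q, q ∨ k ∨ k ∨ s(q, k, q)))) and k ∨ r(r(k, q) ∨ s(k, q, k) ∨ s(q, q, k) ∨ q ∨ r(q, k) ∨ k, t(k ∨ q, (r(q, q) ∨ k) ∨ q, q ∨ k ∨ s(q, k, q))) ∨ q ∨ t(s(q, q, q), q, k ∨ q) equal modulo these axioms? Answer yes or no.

Answer: yes — both canonical forms are k ∨ q ∨ r(k ∨ q ∨ r(k, q) ∨ r(q, k) ∨ s(k, q, k) ∨ s(q, q, k), t(k ∨ q, k ∨ q ∨ r(q, q), k ∨ q ∨ s(q, k, q))) ∨ t(s(q, q, q), q, k ∨ q)

Derivation:
Left:  (q ∨ t(s(q, q, q), q, q ∨ k)) ∨ (k ∨ r((s(k, q, k) ∨ ((r(q, k) ∨ (k ∨ q)) ∨ s(q, q, k))) ∨ r(k, q), t(q ∨ k, (k ∨ r(q, q)) ∨ q, q ∨ k ∨ k ∨ s(q, k, q))))
  Un-nest:  q ∨ t(s(q, q, q), q, q ∨ k) ∨ k ∨ r((s(k, q, k) ∨ ((r(q, k) ∨ (k ∨ q)) ∨ s(q, q, k))) ∨ r(k, q), t(q ∨ k, (k ∨ r(q, q)) ∨ q, q ∨ k ∨ k ∨ s(q, k, q)))
  Inside:  t(s(q, q, q), q, q ∨ k)  →  t(s(q, q, q), q, k ∨ q)
  Canonicalize subterm:  r((s(k, q, k) ∨ ((r(q, k) ∨ (k ∨ q)) ∨ s(q, q, k))) ∨ r(k, q), t(q ∨ k, (k ∨ r(q, q)) ∨ q, q ∨ k ∨ k ∨ s(q, k, q)))  →  r(k ∨ q ∨ r(k, q) ∨ r(q, k) ∨ s(k, q, k) ∨ s(q, q, k), t(k ∨ q, k ∨ q ∨ r(q, q), k ∨ q ∨ s(q, k, q)))
  Sort:  k ∨ q ∨ r(k ∨ q ∨ r(k, q) ∨ r(q, k) ∨ s(k, q, k) ∨ s(q, q, k), t(k ∨ q, k ∨ q ∨ r(q, q), k ∨ q ∨ s(q, k, q))) ∨ t(s(q, q, q), q, k ∨ q)
Right:  k ∨ r(r(k, q) ∨ s(k, q, k) ∨ s(q, q, k) ∨ q ∨ r(q, k) ∨ k, t(k ∨ q, (r(q, q) ∨ k) ∨ q, q ∨ k ∨ s(q, k, q))) ∨ q ∨ t(s(q, q, q), q, k ∨ q)
  Inside:  r(r(k, q) ∨ s(k, q, k) ∨ s(q, q, k) ∨ q ∨ r(q, k) ∨ k, t(k ∨ q, (r(q, q) ∨ k) ∨ q, q ∨ k ∨ s(q, k, q)))  →  r(k ∨ q ∨ r(k, q) ∨ r(q, k) ∨ s(k, q, k) ∨ s(q, q, k), t(k ∨ q, k ∨ q ∨ r(q, q), k ∨ q ∨ s(q, k, q)))
  Sort:  k ∨ q ∨ r(k ∨ q ∨ r(k, q) ∨ r(q, k) ∨ s(k, q, k) ∨ s(q, q, k), t(k ∨ q, k ∨ q ∨ r(q, q), k ∨ q ∨ s(q, k, q))) ∨ t(s(q, q, q), q, k ∨ q)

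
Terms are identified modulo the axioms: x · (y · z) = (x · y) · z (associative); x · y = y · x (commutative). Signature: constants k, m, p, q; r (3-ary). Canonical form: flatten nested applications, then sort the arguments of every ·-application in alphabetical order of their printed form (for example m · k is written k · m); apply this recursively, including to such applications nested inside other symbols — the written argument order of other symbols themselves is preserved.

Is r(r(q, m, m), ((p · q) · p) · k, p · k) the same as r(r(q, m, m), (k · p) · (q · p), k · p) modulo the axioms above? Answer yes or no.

Answer: yes — both canonical forms are r(r(q, m, m), k · p · p · q, k · p)

Derivation:
Left:  r(r(q, m, m), ((p · q) · p) · k, p · k)
  Focus inside:  ((p · q) · p) · k
  Un-nest:  p · q · p · k
  Sort:  k · p · p · q
  Put back:  r(r(q, m, m), k · p · p · q, k · p)
Right:  r(r(q, m, m), (k · p) · (q · p), k · p)
  Focus inside:  (k · p) · (q · p)
  Un-nest:  k · p · q · p
  Order the arguments:  k · p · p · q
  Rebuild:  r(r(q, m, m), k · p · p · q, k · p)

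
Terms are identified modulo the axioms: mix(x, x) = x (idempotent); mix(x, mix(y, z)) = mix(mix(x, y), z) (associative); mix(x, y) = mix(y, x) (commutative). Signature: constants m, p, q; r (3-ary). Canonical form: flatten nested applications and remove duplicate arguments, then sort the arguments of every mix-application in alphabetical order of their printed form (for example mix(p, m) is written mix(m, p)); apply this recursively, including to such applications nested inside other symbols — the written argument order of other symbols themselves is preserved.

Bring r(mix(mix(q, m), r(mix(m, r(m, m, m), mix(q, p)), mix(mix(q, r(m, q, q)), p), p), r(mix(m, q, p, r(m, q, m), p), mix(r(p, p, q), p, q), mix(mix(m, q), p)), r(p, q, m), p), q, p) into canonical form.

Answer: r(mix(m, p, q, r(mix(m, p, q, r(m, m, m)), mix(p, q, r(m, q, q)), p), r(mix(m, p, q, r(m, q, m)), mix(p, q, r(p, p, q)), mix(m, p, q)), r(p, q, m)), q, p)

Derivation:
Descend into:  mix(mix(q, m), r(mix(m, r(m, m, m), mix(q, p)), mix(mix(q, r(m, q, q)), p), p), r(mix(m, q, p, r(m, q, m), p), mix(r(p, p, q), p, q), mix(mix(m, q), p)), r(p, q, m), p)
Merge nested applications:  mix(q, m, r(mix(m, r(m, m, m), mix(q, p)), mix(mix(q, r(m, q, q)), p), p), r(mix(m, q, p, r(m, q, m), p), mix(r(p, p, q), p, q), mix(mix(m, q), p)), r(p, q, m), p)
Inside:  r(mix(m, r(m, m, m), mix(q, p)), mix(mix(q, r(m, q, q)), p), p)  →  r(mix(m, p, q, r(m, m, m)), mix(p, q, r(m, q, q)), p)
Inside:  r(mix(m, q, p, r(m, q, m), p), mix(r(p, p, q), p, q), mix(mix(m, q), p))  →  r(mix(m, p, q, r(m, q, m)), mix(p, q, r(p, p, q)), mix(m, p, q))
Sort:  mix(m, p, q, r(mix(m, p, q, r(m, m, m)), mix(p, q, r(m, q, q)), p), r(mix(m, p, q, r(m, q, m)), mix(p, q, r(p, p, q)), mix(m, p, q)), r(p, q, m))
Reassemble:  r(mix(m, p, q, r(mix(m, p, q, r(m, m, m)), mix(p, q, r(m, q, q)), p), r(mix(m, p, q, r(m, q, m)), mix(p, q, r(p, p, q)), mix(m, p, q)), r(p, q, m)), q, p)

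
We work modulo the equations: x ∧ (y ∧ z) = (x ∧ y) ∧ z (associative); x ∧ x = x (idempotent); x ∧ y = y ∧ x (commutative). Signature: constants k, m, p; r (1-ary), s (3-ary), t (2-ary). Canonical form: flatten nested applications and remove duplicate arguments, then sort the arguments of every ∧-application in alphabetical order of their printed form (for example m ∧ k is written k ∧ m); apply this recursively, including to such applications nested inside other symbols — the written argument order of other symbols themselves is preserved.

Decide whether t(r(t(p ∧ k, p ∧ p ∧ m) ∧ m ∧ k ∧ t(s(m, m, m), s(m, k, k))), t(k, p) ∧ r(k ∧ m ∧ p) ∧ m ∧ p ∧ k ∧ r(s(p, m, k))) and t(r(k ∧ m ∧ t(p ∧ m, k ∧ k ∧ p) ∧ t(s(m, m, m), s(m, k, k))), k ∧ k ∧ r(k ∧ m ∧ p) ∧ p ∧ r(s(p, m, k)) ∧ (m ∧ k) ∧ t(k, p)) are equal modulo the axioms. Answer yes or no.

Left:  t(r(t(p ∧ k, p ∧ p ∧ m) ∧ m ∧ k ∧ t(s(m, m, m), s(m, k, k))), t(k, p) ∧ r(k ∧ m ∧ p) ∧ m ∧ p ∧ k ∧ r(s(p, m, k)))
  Focus inside:  t(p ∧ k, p ∧ p ∧ m) ∧ m ∧ k ∧ t(s(m, m, m), s(m, k, k))
  Simplify inside:  t(p ∧ k, p ∧ p ∧ m)  →  t(k ∧ p, m ∧ p)
  Order the arguments:  k ∧ m ∧ t(k ∧ p, m ∧ p) ∧ t(s(m, m, m), s(m, k, k))
  Put back:  t(r(k ∧ m ∧ t(k ∧ p, m ∧ p) ∧ t(s(m, m, m), s(m, k, k))), k ∧ m ∧ p ∧ r(k ∧ m ∧ p) ∧ r(s(p, m, k)) ∧ t(k, p))
Right:  t(r(k ∧ m ∧ t(p ∧ m, k ∧ k ∧ p) ∧ t(s(m, m, m), s(m, k, k))), k ∧ k ∧ r(k ∧ m ∧ p) ∧ p ∧ r(s(p, m, k)) ∧ (m ∧ k) ∧ t(k, p))
  Focus inside:  k ∧ k ∧ r(k ∧ m ∧ p) ∧ p ∧ r(s(p, m, k)) ∧ (m ∧ k) ∧ t(k, p)
  Un-nest:  k ∧ k ∧ r(k ∧ m ∧ p) ∧ p ∧ r(s(p, m, k)) ∧ m ∧ k ∧ t(k, p)
  Idempotence:  drop duplicate k, k
  Order the arguments:  k ∧ m ∧ p ∧ r(k ∧ m ∧ p) ∧ r(s(p, m, k)) ∧ t(k, p)
  Put back:  t(r(k ∧ m ∧ t(m ∧ p, k ∧ p) ∧ t(s(m, m, m), s(m, k, k))), k ∧ m ∧ p ∧ r(k ∧ m ∧ p) ∧ r(s(p, m, k)) ∧ t(k, p))

Answer: no — t(r(k ∧ m ∧ t(k ∧ p, m ∧ p) ∧ t(s(m, m, m), s(m, k, k))), k ∧ m ∧ p ∧ r(k ∧ m ∧ p) ∧ r(s(p, m, k)) ∧ t(k, p)) vs t(r(k ∧ m ∧ t(m ∧ p, k ∧ p) ∧ t(s(m, m, m), s(m, k, k))), k ∧ m ∧ p ∧ r(k ∧ m ∧ p) ∧ r(s(p, m, k)) ∧ t(k, p))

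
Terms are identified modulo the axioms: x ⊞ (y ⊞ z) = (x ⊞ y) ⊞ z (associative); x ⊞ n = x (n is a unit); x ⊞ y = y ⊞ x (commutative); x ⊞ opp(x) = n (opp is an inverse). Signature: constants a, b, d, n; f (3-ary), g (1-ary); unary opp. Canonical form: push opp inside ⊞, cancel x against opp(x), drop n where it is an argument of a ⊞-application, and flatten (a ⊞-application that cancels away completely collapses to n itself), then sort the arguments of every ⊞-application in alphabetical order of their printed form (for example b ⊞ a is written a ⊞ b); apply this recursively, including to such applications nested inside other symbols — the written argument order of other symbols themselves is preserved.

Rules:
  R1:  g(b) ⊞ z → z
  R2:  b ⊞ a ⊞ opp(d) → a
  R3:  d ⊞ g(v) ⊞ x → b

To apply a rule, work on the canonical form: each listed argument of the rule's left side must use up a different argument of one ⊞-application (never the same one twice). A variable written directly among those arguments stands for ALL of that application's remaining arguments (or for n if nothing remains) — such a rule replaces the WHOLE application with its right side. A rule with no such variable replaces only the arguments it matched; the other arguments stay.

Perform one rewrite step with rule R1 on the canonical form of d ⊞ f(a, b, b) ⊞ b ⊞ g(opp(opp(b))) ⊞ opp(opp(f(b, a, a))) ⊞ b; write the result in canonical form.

Canonical form:  b ⊞ b ⊞ d ⊞ f(a, b, b) ⊞ f(b, a, a) ⊞ g(b)
Match R1:  consume g(b);  z := b ⊞ b ⊞ d ⊞ f(a, b, b) ⊞ f(b, a, a)
The extension variable absorbs all remaining arguments, so the whole application is rewritten.
Giving:  b ⊞ b ⊞ d ⊞ f(a, b, b) ⊞ f(b, a, a)

Answer: b ⊞ b ⊞ d ⊞ f(a, b, b) ⊞ f(b, a, a)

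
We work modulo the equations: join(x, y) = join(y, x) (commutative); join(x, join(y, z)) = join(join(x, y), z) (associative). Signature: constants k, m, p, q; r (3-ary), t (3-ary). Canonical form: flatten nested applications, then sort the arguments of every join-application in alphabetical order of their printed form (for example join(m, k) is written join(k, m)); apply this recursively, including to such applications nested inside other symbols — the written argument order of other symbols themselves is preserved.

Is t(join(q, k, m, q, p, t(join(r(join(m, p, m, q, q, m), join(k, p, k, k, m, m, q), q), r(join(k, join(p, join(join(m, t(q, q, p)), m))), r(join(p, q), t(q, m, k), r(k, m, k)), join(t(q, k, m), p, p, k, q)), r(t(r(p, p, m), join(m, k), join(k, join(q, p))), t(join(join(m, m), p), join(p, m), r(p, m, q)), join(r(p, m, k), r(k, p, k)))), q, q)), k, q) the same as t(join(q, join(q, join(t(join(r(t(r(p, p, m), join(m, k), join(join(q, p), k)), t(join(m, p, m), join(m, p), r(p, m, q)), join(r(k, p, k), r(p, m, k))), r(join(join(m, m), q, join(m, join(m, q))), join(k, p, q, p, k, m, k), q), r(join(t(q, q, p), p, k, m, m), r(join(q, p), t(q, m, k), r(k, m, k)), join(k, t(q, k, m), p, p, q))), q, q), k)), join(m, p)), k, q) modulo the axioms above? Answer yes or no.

Left:  t(join(q, k, m, q, p, t(join(r(join(m, p, m, q, q, m), join(k, p, k, k, m, m, q), q), r(join(k, join(p, join(join(m, t(q, q, p)), m))), r(join(p, q), t(q, m, k), r(k, m, k)), join(t(q, k, m), p, p, k, q)), r(t(r(p, p, m), join(m, k), join(k, join(q, p))), t(join(join(m, m), p), join(p, m), r(p, m, q)), join(r(p, m, k), r(k, p, k)))), q, q)), k, q)
  Focus inside:  join(q, k, m, q, p, t(join(r(join(m, p, m, q, q, m), join(k, p, k, k, m, m, q), q), r(join(k, join(p, join(join(m, t(q, q, p)), m))), r(join(p, q), t(q, m, k), r(k, m, k)), join(t(q, k, m), p, p, k, q)), r(t(r(p, p, m), join(m, k), join(k, join(q, p))), t(join(join(m, m), p), join(p, m), r(p, m, q)), join(r(p, m, k), r(k, p, k)))), q, q))
  Inside:  t(join(r(join(m, p, m, q, q, m), join(k, p, k, k, m, m, q), q), r(join(k, join(p, join(join(m, t(q, q, p)), m))), r(join(p, q), t(q, m, k), r(k, m, k)), join(t(q, k, m), p, p, k, q)), r(t(r(p, p, m), join(m, k), join(k, join(q, p))), t(join(join(m, m), p), join(p, m), r(p, m, q)), join(r(p, m, k), r(k, p, k)))), q, q)  →  t(join(r(join(k, m, m, p, t(q, q, p)), r(join(p, q), t(q, m, k), r(k, m, k)), join(k, p, p, q, t(q, k, m))), r(join(m, m, m, p, q, q), join(k, k, k, m, m, p, q), q), r(t(r(p, p, m), join(k, m), join(k, p, q)), t(join(m, m, p), join(m, p), r(p, m, q)), join(r(k, p, k), r(p, m, k)))), q, q)
  Order the arguments:  join(k, m, p, q, q, t(join(r(join(k, m, m, p, t(q, q, p)), r(join(p, q), t(q, m, k), r(k, m, k)), join(k, p, p, q, t(q, k, m))), r(join(m, m, m, p, q, q), join(k, k, k, m, m, p, q), q), r(t(r(p, p, m), join(k, m), join(k, p, q)), t(join(m, m, p), join(m, p), r(p, m, q)), join(r(k, p, k), r(p, m, k)))), q, q))
  Put back:  t(join(k, m, p, q, q, t(join(r(join(k, m, m, p, t(q, q, p)), r(join(p, q), t(q, m, k), r(k, m, k)), join(k, p, p, q, t(q, k, m))), r(join(m, m, m, p, q, q), join(k, k, k, m, m, p, q), q), r(t(r(p, p, m), join(k, m), join(k, p, q)), t(join(m, m, p), join(m, p), r(p, m, q)), join(r(k, p, k), r(p, m, k)))), q, q)), k, q)
Right:  t(join(q, join(q, join(t(join(r(t(r(p, p, m), join(m, k), join(join(q, p), k)), t(join(m, p, m), join(m, p), r(p, m, q)), join(r(k, p, k), r(p, m, k))), r(join(join(m, m), q, join(m, join(m, q))), join(k, p, q, p, k, m, k), q), r(join(t(q, q, p), p, k, m, m), r(join(q, p), t(q, m, k), r(k, m, k)), join(k, t(q, k, m), p, p, q))), q, q), k)), join(m, p)), k, q)
  Descend into:  join(q, join(q, join(t(join(r(t(r(p, p, m), join(m, k), join(join(q, p), k)), t(join(m, p, m), join(m, p), r(p, m, q)), join(r(k, p, k), r(p, m, k))), r(join(join(m, m), q, join(m, join(m, q))), join(k, p, q, p, k, m, k), q), r(join(t(q, q, p), p, k, m, m), r(join(q, p), t(q, m, k), r(k, m, k)), join(k, t(q, k, m), p, p, q))), q, q), k)), join(m, p))
  Flatten:  join(q, q, t(join(r(t(r(p, p, m), join(m, k), join(join(q, p), k)), t(join(m, p, m), join(m, p), r(p, m, q)), join(r(k, p, k), r(p, m, k))), r(join(join(m, m), q, join(m, join(m, q))), join(k, p, q, p, k, m, k), q), r(join(t(q, q, p), p, k, m, m), r(join(q, p), t(q, m, k), r(k, m, k)), join(k, t(q, k, m), p, p, q))), q, q), k, m, p)
  Simplify inside:  t(join(r(t(r(p, p, m), join(m, k), join(join(q, p), k)), t(join(m, p, m), join(m, p), r(p, m, q)), join(r(k, p, k), r(p, m, k))), r(join(join(m, m), q, join(m, join(m, q))), join(k, p, q, p, k, m, k), q), r(join(t(q, q, p), p, k, m, m), r(join(q, p), t(q, m, k), r(k, m, k)), join(k, t(q, k, m), p, p, q))), q, q)  →  t(join(r(join(k, m, m, p, t(q, q, p)), r(join(p, q), t(q, m, k), r(k, m, k)), join(k, p, p, q, t(q, k, m))), r(join(m, m, m, m, q, q), join(k, k, k, m, p, p, q), q), r(t(r(p, p, m), join(k, m), join(k, p, q)), t(join(m, m, p), join(m, p), r(p, m, q)), join(r(k, p, k), r(p, m, k)))), q, q)
  Sort arguments:  join(k, m, p, q, q, t(join(r(join(k, m, m, p, t(q, q, p)), r(join(p, q), t(q, m, k), r(k, m, k)), join(k, p, p, q, t(q, k, m))), r(join(m, m, m, m, q, q), join(k, k, k, m, p, p, q), q), r(t(r(p, p, m), join(k, m), join(k, p, q)), t(join(m, m, p), join(m, p), r(p, m, q)), join(r(k, p, k), r(p, m, k)))), q, q))
  Put back:  t(join(k, m, p, q, q, t(join(r(join(k, m, m, p, t(q, q, p)), r(join(p, q), t(q, m, k), r(k, m, k)), join(k, p, p, q, t(q, k, m))), r(join(m, m, m, m, q, q), join(k, k, k, m, p, p, q), q), r(t(r(p, p, m), join(k, m), join(k, p, q)), t(join(m, m, p), join(m, p), r(p, m, q)), join(r(k, p, k), r(p, m, k)))), q, q)), k, q)

Answer: no — t(join(k, m, p, q, q, t(join(r(join(k, m, m, p, t(q, q, p)), r(join(p, q), t(q, m, k), r(k, m, k)), join(k, p, p, q, t(q, k, m))), r(join(m, m, m, p, q, q), join(k, k, k, m, m, p, q), q), r(t(r(p, p, m), join(k, m), join(k, p, q)), t(join(m, m, p), join(m, p), r(p, m, q)), join(r(k, p, k), r(p, m, k)))), q, q)), k, q) vs t(join(k, m, p, q, q, t(join(r(join(k, m, m, p, t(q, q, p)), r(join(p, q), t(q, m, k), r(k, m, k)), join(k, p, p, q, t(q, k, m))), r(join(m, m, m, m, q, q), join(k, k, k, m, p, p, q), q), r(t(r(p, p, m), join(k, m), join(k, p, q)), t(join(m, m, p), join(m, p), r(p, m, q)), join(r(k, p, k), r(p, m, k)))), q, q)), k, q)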